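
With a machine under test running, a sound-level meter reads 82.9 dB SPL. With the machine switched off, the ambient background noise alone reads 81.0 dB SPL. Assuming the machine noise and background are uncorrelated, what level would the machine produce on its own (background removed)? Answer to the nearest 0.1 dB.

Subtract intensities: L_src = 10·log₁₀(10^(L_total/10) − 10^(L_bg/10)).
L_src = 10·log₁₀(10^(82.9/10) − 10^(81.0/10)) = 10·log₁₀(69090000) = 78.4 dB SPL.

78.4 dB SPL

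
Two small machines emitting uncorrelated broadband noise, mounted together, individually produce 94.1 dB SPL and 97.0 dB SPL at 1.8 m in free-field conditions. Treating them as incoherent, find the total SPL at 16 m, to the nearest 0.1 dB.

79.8 dB SPL

Combined at 1.8 m: 10·log₁₀(10^(94.1/10)+10^(97.0/10)) = 98.80 dB SPL.
Then apply −20·log₁₀(16/1.8) = -18.98 dB → 79.8 dB SPL.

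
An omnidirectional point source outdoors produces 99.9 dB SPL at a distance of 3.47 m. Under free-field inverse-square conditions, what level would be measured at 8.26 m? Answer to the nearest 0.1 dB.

Free-field point source: level drops by 20·log₁₀ of the distance ratio.
ΔL = −20·log₁₀(8.26/3.47) = -7.53 dB, so L₂ = 99.9 + (-7.53) = 92.4 dB SPL.

92.4 dB SPL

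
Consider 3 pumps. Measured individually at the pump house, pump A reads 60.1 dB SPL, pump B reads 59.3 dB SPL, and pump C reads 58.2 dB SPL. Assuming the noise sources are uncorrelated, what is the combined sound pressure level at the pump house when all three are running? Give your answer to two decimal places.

Uncorrelated sources add in intensity (power), not in dB.
L_total = 10·log₁₀(10^(60.1/10) + 10^(59.3/10) + 10^(58.2/10)) = 10·log₁₀(2535000) = 64.04 dB SPL.

64.04 dB SPL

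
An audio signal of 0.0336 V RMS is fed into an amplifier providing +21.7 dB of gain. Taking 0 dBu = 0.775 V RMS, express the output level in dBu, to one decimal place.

Input level: 20·log₁₀(0.0336/0.775) = -27.26 dBu.
Output: -27.26 + 21.7 = -5.6 dBu.

-5.6 dBu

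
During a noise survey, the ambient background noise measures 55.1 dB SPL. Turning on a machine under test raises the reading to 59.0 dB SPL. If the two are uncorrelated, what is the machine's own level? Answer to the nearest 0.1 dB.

Background correction is a power subtraction:
L_src = 10·log₁₀(10^(59.0/10) − 10^(55.1/10)) = 10·log₁₀(470700) = 56.7 dB SPL.

56.7 dB SPL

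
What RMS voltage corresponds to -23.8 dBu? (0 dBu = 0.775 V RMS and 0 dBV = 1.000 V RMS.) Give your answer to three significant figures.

V = 0.775 V × 10^(-23.8/20).
= 0.775 × 0.06457 = 0.0500 V.

0.0500 V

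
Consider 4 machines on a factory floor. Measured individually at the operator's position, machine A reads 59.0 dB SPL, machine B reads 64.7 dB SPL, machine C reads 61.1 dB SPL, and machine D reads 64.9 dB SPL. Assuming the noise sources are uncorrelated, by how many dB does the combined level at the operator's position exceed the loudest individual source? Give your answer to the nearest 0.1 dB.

Add the sources as powers (linear), then convert back to dB:
L_total = 10·log₁₀(10^(59.0/10) + 10^(64.7/10) + 10^(61.1/10) + 10^(64.9/10)) = 69.10 dB SPL.
Excess over the loudest (64.9 dB): 69.10 − 64.9 = 4.2 dB.

4.2 dB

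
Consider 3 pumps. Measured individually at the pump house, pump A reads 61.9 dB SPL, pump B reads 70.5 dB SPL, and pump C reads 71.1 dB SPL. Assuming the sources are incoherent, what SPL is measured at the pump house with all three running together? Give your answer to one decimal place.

Incoherent sources sum as intensities:
L_total = 10·log₁₀(10^(61.9/10) + 10^(70.5/10) + 10^(71.1/10)) = 10·log₁₀(25650000) = 74.1 dB SPL.

74.1 dB SPL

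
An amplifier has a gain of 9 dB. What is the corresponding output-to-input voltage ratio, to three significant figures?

2.82

Voltage ratio = 10^(dB/20).
10^(9/20) = 10^(0.4500) = 2.82.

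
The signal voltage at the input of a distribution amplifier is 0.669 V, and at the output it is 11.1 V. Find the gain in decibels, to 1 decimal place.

Voltage ratio → dB uses the 20·log₁₀ form:
20·log₁₀(11.1/0.669) = 20·log₁₀(16.59) = 24.4 dB.

24.4 dB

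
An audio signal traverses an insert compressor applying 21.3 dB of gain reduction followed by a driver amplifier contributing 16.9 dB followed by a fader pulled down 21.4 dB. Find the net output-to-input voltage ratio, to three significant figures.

0.0513

Net gain = (−21.3) + 16.9 + (−21.4) = -25.8 dB.
Voltage ratio = 10^(-25.8/20) = 0.0513.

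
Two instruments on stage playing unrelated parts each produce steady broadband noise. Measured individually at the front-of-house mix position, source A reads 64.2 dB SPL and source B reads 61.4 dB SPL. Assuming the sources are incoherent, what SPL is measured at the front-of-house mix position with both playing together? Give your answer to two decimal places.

Incoherent sources sum as intensities:
L_total = 10·log₁₀(10^(64.2/10) + 10^(61.4/10)) = 10·log₁₀(4011000) = 66.03 dB SPL.

66.03 dB SPL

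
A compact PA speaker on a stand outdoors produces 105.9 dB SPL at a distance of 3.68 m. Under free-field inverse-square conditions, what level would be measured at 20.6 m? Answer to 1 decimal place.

Free-field point source: level drops by 20·log₁₀ of the distance ratio.
ΔL = −20·log₁₀(20.6/3.68) = -14.96 dB, so L₂ = 105.9 + (-14.96) = 90.9 dB SPL.

90.9 dB SPL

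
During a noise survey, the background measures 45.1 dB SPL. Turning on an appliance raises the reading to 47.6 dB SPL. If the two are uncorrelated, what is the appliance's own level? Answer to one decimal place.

Remove the background by subtracting linear intensities:
L_src = 10·log₁₀(10^(47.6/10) − 10^(45.1/10)) = 10·log₁₀(25180) = 44.0 dB SPL.

44.0 dB SPL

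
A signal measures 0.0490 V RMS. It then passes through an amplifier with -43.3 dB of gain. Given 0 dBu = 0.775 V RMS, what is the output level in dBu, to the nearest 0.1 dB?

-67.3 dBu

Input level: 20·log₁₀(0.0490/0.775) = -23.98 dBu.
Output: -23.98 − 43.3 = -67.3 dBu.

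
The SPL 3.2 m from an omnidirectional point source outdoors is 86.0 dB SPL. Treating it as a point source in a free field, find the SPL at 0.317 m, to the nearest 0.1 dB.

106.1 dB SPL

Free-field point source: level drops by 20·log₁₀ of the distance ratio.
ΔL = −20·log₁₀(0.317/3.2) = 20.08 dB, so L₂ = 86.0 + (20.08) = 106.1 dB SPL.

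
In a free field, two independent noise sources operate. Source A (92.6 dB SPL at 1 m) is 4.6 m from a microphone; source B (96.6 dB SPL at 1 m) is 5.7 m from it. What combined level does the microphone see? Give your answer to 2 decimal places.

At the listener: L_A = 92.6 − 20·log₁₀(4.6) = 79.345 dB; L_B = 96.6 − 20·log₁₀(5.7) = 81.483 dB.
Combined: 10·log₁₀(10^(79.345/10)+10^(81.483/10)) = 83.55 dB SPL.

83.55 dB SPL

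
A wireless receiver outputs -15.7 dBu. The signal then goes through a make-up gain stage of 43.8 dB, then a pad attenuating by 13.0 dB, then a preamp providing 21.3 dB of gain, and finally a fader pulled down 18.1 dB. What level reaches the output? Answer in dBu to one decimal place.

Gain stages sum in dB:
-15.7 + 43.8 − 13.0 + 21.3 − 18.1 = +18.3 dBu.

+18.3 dBu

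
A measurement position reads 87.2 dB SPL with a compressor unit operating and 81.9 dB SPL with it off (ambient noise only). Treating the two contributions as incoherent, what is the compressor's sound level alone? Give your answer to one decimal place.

Subtract intensities: L_src = 10·log₁₀(10^(L_total/10) − 10^(L_bg/10)).
L_src = 10·log₁₀(10^(87.2/10) − 10^(81.9/10)) = 10·log₁₀(369900000) = 85.7 dB SPL.

85.7 dB SPL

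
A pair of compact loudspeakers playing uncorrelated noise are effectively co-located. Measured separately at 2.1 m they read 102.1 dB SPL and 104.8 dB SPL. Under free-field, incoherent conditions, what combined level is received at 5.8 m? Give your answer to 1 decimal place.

97.8 dB SPL

Combined at 2.1 m: 10·log₁₀(10^(102.1/10)+10^(104.8/10)) = 106.67 dB SPL.
Then apply −20·log₁₀(5.8/2.1) = -8.82 dB → 97.8 dB SPL.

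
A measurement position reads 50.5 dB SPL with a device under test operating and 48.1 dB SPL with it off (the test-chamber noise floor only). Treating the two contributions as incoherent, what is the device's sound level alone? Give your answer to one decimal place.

46.8 dB SPL

Background correction is a power subtraction:
L_src = 10·log₁₀(10^(50.5/10) − 10^(48.1/10)) = 10·log₁₀(47640) = 46.8 dB SPL.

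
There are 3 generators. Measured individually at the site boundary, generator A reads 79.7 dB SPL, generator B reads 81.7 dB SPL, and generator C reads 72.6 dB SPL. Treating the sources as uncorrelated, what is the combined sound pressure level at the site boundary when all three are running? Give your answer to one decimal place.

84.1 dB SPL

Uncorrelated sources add in intensity (power), not in dB.
L_total = 10·log₁₀(10^(79.7/10) + 10^(81.7/10) + 10^(72.6/10)) = 10·log₁₀(259400000) = 84.1 dB SPL.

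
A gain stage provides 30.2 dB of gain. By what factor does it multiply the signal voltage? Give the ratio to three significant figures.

Voltage ratio = 10^(dB/20).
10^(30.2/20) = 10^(1.510) = 32.4.

32.4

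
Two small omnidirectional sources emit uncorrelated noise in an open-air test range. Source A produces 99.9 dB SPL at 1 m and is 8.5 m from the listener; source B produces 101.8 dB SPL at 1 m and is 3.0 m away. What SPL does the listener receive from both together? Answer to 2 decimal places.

At the listener: L_A = 99.9 − 20·log₁₀(8.5) = 81.312 dB; L_B = 101.8 − 20·log₁₀(3.0) = 92.258 dB.
Combined: 10·log₁₀(10^(81.312/10)+10^(92.258/10)) = 92.59 dB SPL.

92.59 dB SPL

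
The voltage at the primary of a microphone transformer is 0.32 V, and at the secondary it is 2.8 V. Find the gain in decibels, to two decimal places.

Voltage is an amplitude quantity, so gain = 20·log₁₀(V_out/V_in).
20·log₁₀(2.8/0.32) = 20·log₁₀(8.750) = 18.84 dB.

18.84 dB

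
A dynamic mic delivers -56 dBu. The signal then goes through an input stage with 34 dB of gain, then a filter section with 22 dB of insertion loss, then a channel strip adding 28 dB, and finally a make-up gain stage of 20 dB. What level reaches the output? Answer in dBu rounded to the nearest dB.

+4 dBu

Cascaded gains and losses add directly in dB.
-56 + 34 − 22 + 28 + 20 = +4 dBu.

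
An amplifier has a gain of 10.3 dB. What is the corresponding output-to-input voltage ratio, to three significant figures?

3.27

Voltage ratio = 10^(dB/20).
10^(10.3/20) = 10^(0.5150) = 3.27.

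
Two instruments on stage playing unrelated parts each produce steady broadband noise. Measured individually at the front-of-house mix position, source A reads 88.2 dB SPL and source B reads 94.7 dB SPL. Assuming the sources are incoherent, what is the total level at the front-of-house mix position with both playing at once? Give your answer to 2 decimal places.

95.58 dB SPL

Add the sources as powers (linear), then convert back to dB:
L_total = 10·log₁₀(10^(88.2/10) + 10^(94.7/10)) = 10·log₁₀(3612000000) = 95.58 dB SPL.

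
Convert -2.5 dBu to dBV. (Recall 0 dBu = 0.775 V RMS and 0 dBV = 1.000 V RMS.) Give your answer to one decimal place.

The offset between the scales is 20·log₁₀(0.775/1.000) = −2.214 dB.
So dBV = -2.5 − 2.214 = -4.7 dBV.

-4.7 dBV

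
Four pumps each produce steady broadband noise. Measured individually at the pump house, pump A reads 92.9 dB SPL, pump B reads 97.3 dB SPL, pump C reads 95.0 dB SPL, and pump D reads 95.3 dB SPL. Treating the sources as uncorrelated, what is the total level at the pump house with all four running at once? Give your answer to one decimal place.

101.4 dB SPL

Add the sources as powers (linear), then convert back to dB:
L_total = 10·log₁₀(10^(92.9/10) + 10^(97.3/10) + 10^(95.0/10) + 10^(95.3/10)) = 10·log₁₀(13871000000) = 101.4 dB SPL.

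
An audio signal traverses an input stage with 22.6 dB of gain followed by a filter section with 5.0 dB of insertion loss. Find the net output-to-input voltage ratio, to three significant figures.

Net gain = 22.6 + (−5.0) = 17.6 dB.
Voltage ratio = 10^(17.6/20) = 7.59.

7.59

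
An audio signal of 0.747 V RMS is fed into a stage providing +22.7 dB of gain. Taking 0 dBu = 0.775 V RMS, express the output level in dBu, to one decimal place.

+22.4 dBu

Input level: 20·log₁₀(0.747/0.775) = -0.32 dBu.
Output: -0.32 + 22.7 = +22.4 dBu.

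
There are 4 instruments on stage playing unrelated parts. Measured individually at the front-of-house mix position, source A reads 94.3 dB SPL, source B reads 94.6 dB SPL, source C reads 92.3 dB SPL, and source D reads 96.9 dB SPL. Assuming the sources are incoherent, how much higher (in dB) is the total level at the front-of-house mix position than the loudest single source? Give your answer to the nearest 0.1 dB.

4.0 dB

Uncorrelated sources add in intensity (power), not in dB.
L_total = 10·log₁₀(10^(94.3/10) + 10^(94.6/10) + 10^(92.3/10) + 10^(96.9/10)) = 100.85 dB SPL.
Excess over the loudest (96.9 dB): 100.85 − 96.9 = 4.0 dB.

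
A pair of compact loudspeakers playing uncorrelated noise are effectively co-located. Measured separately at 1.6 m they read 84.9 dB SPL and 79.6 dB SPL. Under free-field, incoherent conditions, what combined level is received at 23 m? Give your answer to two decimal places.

62.87 dB SPL

Combined at 1.6 m: 10·log₁₀(10^(84.9/10)+10^(79.6/10)) = 86.023 dB SPL.
Then apply −20·log₁₀(23/1.6) = -23.152 dB → 62.87 dB SPL.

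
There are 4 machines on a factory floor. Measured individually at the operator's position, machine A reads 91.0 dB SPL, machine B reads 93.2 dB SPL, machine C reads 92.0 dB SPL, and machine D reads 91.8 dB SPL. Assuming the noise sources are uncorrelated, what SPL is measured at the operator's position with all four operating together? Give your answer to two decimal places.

98.09 dB SPL

Uncorrelated sources add in intensity (power), not in dB.
L_total = 10·log₁₀(10^(91.0/10) + 10^(93.2/10) + 10^(92.0/10) + 10^(91.8/10)) = 10·log₁₀(6447000000) = 98.09 dB SPL.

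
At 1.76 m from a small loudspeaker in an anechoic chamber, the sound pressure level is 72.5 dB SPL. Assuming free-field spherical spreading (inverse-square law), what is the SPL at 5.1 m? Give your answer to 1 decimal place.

Inverse-square spreading gives ΔL = −20·log₁₀(d₂/d₁).
ΔL = −20·log₁₀(5.1/1.76) = -9.24 dB, so L₂ = 72.5 + (-9.24) = 63.3 dB SPL.

63.3 dB SPL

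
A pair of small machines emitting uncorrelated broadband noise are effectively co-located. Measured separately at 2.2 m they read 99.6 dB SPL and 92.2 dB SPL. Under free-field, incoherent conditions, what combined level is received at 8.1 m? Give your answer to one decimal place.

Combined at 2.2 m: 10·log₁₀(10^(99.6/10)+10^(92.2/10)) = 100.33 dB SPL.
Then apply −20·log₁₀(8.1/2.2) = -11.32 dB → 89.0 dB SPL.

89.0 dB SPL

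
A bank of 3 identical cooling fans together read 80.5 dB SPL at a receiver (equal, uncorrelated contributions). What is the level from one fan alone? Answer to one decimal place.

3 equal incoherent sources add 10·log₁₀(3) = 4.77 dB over one source.
L_one = 80.5 − 4.77 = 75.7 dB SPL.

75.7 dB SPL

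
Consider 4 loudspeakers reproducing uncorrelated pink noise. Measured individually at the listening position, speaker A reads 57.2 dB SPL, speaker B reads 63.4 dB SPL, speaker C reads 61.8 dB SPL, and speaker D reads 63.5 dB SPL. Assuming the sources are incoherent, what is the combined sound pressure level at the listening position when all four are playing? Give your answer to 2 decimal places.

68.11 dB SPL

Add the sources as powers (linear), then convert back to dB:
L_total = 10·log₁₀(10^(57.2/10) + 10^(63.4/10) + 10^(61.8/10) + 10^(63.5/10)) = 10·log₁₀(6465000) = 68.11 dB SPL.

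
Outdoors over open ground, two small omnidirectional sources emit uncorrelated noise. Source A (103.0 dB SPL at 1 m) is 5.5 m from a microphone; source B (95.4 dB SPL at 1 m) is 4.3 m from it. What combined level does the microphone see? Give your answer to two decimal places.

At the listener: L_A = 103.0 − 20·log₁₀(5.5) = 88.193 dB; L_B = 95.4 − 20·log₁₀(4.3) = 82.731 dB.
Combined: 10·log₁₀(10^(88.193/10)+10^(82.731/10)) = 89.28 dB SPL.

89.28 dB SPL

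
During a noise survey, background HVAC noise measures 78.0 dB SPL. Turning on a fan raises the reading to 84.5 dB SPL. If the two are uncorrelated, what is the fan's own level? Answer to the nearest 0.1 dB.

83.4 dB SPL

Subtract intensities: L_src = 10·log₁₀(10^(L_total/10) − 10^(L_bg/10)).
L_src = 10·log₁₀(10^(84.5/10) − 10^(78.0/10)) = 10·log₁₀(218700000) = 83.4 dB SPL.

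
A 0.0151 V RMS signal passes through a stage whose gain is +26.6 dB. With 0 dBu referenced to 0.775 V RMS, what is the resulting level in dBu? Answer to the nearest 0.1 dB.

-7.6 dBu

Input level: 20·log₁₀(0.0151/0.775) = -34.21 dBu.
Output: -34.21 + 26.6 = -7.6 dBu.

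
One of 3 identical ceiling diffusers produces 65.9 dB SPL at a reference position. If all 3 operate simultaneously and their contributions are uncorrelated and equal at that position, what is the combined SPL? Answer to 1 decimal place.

70.7 dB SPL

3 equal incoherent sources raise the level by 10·log₁₀(3) = 4.77 dB.
L_total = 65.9 + 4.77 = 70.7 dB SPL.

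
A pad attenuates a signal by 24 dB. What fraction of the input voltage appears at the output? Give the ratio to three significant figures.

Voltage ratio = 10^(dB/20).
10^(-24/20) = 10^(-1.200) = 0.0631.

0.0631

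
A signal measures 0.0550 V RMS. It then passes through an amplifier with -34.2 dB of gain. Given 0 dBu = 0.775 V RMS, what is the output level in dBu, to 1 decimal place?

Input level: 20·log₁₀(0.0550/0.775) = -22.98 dBu.
Output: -22.98 − 34.2 = -57.2 dBu.

-57.2 dBu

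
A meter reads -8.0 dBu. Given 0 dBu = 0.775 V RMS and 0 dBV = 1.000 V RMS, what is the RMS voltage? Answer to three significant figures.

V = 0.775 V × 10^(-8.0/20).
= 0.775 × 0.3981 = 0.309 V.

0.309 V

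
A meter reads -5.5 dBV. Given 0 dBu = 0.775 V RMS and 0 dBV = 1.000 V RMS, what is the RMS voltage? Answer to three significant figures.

0.531 V

V = 1.000 V × 10^(-5.5/20).
= 1.000 × 0.5309 = 0.531 V.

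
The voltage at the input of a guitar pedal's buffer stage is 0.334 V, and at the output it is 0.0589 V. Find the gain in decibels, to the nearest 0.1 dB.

Voltage ratio → dB uses the 20·log₁₀ form:
20·log₁₀(0.0589/0.334) = 20·log₁₀(0.1763) = -15.1 dB.

-15.1 dB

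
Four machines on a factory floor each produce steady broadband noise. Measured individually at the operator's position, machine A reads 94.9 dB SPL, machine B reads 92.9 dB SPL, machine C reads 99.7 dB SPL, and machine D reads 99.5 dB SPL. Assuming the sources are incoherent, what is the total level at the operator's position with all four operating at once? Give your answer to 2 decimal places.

Incoherent sources sum as intensities:
L_total = 10·log₁₀(10^(94.9/10) + 10^(92.9/10) + 10^(99.7/10) + 10^(99.5/10)) = 10·log₁₀(23285000000) = 103.67 dB SPL.

103.67 dB SPL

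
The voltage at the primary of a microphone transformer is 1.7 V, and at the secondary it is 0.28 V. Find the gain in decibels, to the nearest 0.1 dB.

-15.7 dB

For a voltage ratio, dB = 20·log₁₀(V₂/V₁).
20·log₁₀(0.28/1.7) = 20·log₁₀(0.1647) = -15.7 dB.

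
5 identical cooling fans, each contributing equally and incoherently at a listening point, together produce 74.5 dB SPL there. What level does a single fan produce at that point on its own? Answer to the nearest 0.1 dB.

5 equal incoherent sources add 10·log₁₀(5) = 6.99 dB over one source.
L_one = 74.5 − 6.99 = 67.5 dB SPL.

67.5 dB SPL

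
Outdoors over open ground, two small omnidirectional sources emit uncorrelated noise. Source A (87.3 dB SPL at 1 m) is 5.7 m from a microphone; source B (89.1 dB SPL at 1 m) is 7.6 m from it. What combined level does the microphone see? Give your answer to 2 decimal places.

At the listener: L_A = 87.3 − 20·log₁₀(5.7) = 72.183 dB; L_B = 89.1 − 20·log₁₀(7.6) = 71.484 dB.
Combined: 10·log₁₀(10^(72.183/10)+10^(71.484/10)) = 74.86 dB SPL.

74.86 dB SPL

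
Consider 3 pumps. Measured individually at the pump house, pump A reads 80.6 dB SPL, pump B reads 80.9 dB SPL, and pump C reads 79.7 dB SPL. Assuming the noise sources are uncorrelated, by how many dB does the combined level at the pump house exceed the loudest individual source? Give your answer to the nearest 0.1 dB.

4.3 dB

Uncorrelated sources add in intensity (power), not in dB.
L_total = 10·log₁₀(10^(80.6/10) + 10^(80.9/10) + 10^(79.7/10)) = 85.20 dB SPL.
Excess over the loudest (80.9 dB): 85.20 − 80.9 = 4.3 dB.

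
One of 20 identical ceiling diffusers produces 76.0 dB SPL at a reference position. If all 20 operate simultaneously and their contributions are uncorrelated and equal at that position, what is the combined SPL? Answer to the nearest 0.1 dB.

20 equal incoherent sources raise the level by 10·log₁₀(20) = 13.01 dB.
L_total = 76.0 + 13.01 = 89.0 dB SPL.

89.0 dB SPL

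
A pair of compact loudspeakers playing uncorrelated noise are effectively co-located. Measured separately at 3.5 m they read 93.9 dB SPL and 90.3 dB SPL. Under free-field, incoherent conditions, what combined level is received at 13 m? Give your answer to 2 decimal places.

84.08 dB SPL

Combined at 3.5 m: 10·log₁₀(10^(93.9/10)+10^(90.3/10)) = 95.473 dB SPL.
Then apply −20·log₁₀(13/3.5) = -11.398 dB → 84.08 dB SPL.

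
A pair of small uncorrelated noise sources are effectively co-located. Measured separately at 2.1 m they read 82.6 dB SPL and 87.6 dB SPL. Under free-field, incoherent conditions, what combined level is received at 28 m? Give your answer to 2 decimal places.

Combined at 2.1 m: 10·log₁₀(10^(82.6/10)+10^(87.6/10)) = 88.793 dB SPL.
Then apply −20·log₁₀(28/2.1) = -22.499 dB → 66.29 dB SPL.

66.29 dB SPL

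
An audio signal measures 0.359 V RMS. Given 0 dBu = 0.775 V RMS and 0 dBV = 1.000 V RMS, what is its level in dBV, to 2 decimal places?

-8.90 dBV

dBV = 20·log₁₀(V / 1.000 V).
20·log₁₀(0.359/1.000) = -8.90 dBV.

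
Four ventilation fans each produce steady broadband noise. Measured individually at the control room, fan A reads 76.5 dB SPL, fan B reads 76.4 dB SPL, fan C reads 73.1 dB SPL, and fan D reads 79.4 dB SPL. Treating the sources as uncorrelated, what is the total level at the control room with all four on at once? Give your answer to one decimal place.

Incoherent sources sum as intensities:
L_total = 10·log₁₀(10^(76.5/10) + 10^(76.4/10) + 10^(73.1/10) + 10^(79.4/10)) = 10·log₁₀(195800000) = 82.9 dB SPL.

82.9 dB SPL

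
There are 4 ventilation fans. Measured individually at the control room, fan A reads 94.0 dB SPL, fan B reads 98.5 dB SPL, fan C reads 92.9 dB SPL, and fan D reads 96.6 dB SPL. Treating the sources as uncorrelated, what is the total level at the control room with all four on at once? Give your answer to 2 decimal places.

102.07 dB SPL

Uncorrelated sources add in intensity (power), not in dB.
L_total = 10·log₁₀(10^(94.0/10) + 10^(98.5/10) + 10^(92.9/10) + 10^(96.6/10)) = 10·log₁₀(16112000000) = 102.07 dB SPL.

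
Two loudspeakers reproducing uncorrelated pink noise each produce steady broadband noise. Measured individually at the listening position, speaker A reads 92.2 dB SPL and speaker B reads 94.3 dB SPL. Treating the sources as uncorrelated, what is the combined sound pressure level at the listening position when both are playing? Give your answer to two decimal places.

96.39 dB SPL

Incoherent sources sum as intensities:
L_total = 10·log₁₀(10^(92.2/10) + 10^(94.3/10)) = 10·log₁₀(4351000000) = 96.39 dB SPL.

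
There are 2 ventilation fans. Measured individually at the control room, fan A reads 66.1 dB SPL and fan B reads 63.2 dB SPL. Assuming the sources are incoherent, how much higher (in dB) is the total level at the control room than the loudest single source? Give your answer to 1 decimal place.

1.8 dB

Uncorrelated sources add in intensity (power), not in dB.
L_total = 10·log₁₀(10^(66.1/10) + 10^(63.2/10)) = 67.90 dB SPL.
Excess over the loudest (66.1 dB): 67.90 − 66.1 = 1.8 dB.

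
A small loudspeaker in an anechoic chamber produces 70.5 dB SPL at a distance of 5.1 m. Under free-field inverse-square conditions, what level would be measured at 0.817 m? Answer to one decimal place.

86.4 dB SPL

For a point source in a free field, ΔL = −20·log₁₀(d₂/d₁).
ΔL = −20·log₁₀(0.817/5.1) = 15.91 dB, so L₂ = 70.5 + (15.91) = 86.4 dB SPL.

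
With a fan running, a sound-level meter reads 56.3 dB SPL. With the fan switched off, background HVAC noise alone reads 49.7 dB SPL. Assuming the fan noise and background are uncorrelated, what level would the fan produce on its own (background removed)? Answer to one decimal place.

Subtract intensities: L_src = 10·log₁₀(10^(L_total/10) − 10^(L_bg/10)).
L_src = 10·log₁₀(10^(56.3/10) − 10^(49.7/10)) = 10·log₁₀(333300) = 55.2 dB SPL.

55.2 dB SPL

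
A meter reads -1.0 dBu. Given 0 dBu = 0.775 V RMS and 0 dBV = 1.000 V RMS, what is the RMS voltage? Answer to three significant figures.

0.691 V

V = 0.775 V × 10^(-1.0/20).
= 0.775 × 0.8913 = 0.691 V.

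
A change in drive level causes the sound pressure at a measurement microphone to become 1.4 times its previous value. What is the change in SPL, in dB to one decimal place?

2.9 dB

SPL change from a pressure ratio uses the 20·log₁₀ form:
20·log₁₀(1.4) = 2.9 dB.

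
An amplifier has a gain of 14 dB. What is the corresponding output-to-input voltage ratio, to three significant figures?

Voltage ratio = 10^(dB/20).
10^(14/20) = 10^(0.7000) = 5.01.

5.01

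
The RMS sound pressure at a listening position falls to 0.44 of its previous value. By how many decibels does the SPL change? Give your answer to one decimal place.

SPL change from a pressure ratio uses the 20·log₁₀ form:
20·log₁₀(0.44) = -7.1 dB.

-7.1 dB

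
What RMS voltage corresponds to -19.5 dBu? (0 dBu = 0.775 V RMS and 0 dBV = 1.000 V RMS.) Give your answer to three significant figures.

0.0821 V

V = 0.775 V × 10^(-19.5/20).
= 0.775 × 0.1059 = 0.0821 V.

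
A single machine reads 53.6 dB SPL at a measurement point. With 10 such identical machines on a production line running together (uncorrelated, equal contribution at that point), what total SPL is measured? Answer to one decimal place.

63.6 dB SPL

10 equal incoherent sources raise the level by 10·log₁₀(10) = 10.00 dB.
L_total = 53.6 + 10.00 = 63.6 dB SPL.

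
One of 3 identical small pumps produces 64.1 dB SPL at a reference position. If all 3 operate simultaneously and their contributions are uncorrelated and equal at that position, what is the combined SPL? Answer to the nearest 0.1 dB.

3 equal incoherent sources raise the level by 10·log₁₀(3) = 4.77 dB.
L_total = 64.1 + 4.77 = 68.9 dB SPL.

68.9 dB SPL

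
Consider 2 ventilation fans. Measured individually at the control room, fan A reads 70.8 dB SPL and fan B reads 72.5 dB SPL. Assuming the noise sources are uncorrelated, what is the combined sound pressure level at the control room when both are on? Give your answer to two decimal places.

Add the sources as powers (linear), then convert back to dB:
L_total = 10·log₁₀(10^(70.8/10) + 10^(72.5/10)) = 10·log₁₀(29810000) = 74.74 dB SPL.

74.74 dB SPL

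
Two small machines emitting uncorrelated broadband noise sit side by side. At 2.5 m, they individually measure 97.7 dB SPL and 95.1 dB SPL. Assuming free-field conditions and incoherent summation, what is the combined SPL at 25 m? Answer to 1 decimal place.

79.6 dB SPL

Combined at 2.5 m: 10·log₁₀(10^(97.7/10)+10^(95.1/10)) = 99.60 dB SPL.
Then apply −20·log₁₀(25/2.5) = -20.00 dB → 79.6 dB SPL.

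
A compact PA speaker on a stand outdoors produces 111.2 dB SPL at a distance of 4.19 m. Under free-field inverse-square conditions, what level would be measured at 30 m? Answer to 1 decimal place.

94.1 dB SPL

Inverse-square spreading gives ΔL = −20·log₁₀(d₂/d₁).
ΔL = −20·log₁₀(30/4.19) = -17.10 dB, so L₂ = 111.2 + (-17.10) = 94.1 dB SPL.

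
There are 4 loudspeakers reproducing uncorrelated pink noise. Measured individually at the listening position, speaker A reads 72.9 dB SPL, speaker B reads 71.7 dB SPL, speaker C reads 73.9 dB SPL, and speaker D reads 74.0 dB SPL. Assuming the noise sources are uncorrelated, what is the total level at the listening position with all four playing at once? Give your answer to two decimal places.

79.24 dB SPL

Incoherent sources sum as intensities:
L_total = 10·log₁₀(10^(72.9/10) + 10^(71.7/10) + 10^(73.9/10) + 10^(74.0/10)) = 10·log₁₀(83960000) = 79.24 dB SPL.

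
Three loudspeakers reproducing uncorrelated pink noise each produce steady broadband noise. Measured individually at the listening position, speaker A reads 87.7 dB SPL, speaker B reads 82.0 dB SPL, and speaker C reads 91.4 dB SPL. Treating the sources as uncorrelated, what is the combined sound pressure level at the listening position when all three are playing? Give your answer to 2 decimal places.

Add the sources as powers (linear), then convert back to dB:
L_total = 10·log₁₀(10^(87.7/10) + 10^(82.0/10) + 10^(91.4/10)) = 10·log₁₀(2128000000) = 93.28 dB SPL.

93.28 dB SPL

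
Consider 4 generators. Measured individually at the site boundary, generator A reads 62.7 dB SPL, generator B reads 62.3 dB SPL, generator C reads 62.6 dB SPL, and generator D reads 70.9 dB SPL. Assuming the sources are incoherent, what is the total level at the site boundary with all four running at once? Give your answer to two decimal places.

Incoherent sources sum as intensities:
L_total = 10·log₁₀(10^(62.7/10) + 10^(62.3/10) + 10^(62.6/10) + 10^(70.9/10)) = 10·log₁₀(17680000) = 72.48 dB SPL.

72.48 dB SPL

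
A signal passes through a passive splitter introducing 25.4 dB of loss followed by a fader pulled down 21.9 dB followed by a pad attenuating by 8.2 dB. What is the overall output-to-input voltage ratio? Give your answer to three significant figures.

Net gain = (−25.4) + (−21.9) + (−8.2) = -55.5 dB.
Voltage ratio = 10^(-55.5/20) = 0.00168.

0.00168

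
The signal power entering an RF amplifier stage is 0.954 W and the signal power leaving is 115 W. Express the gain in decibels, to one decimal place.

For a power ratio, dB = 10·log₁₀(P₂/P₁).
10·log₁₀(115/0.954) = 10·log₁₀(120.5) = 20.8 dB.

20.8 dB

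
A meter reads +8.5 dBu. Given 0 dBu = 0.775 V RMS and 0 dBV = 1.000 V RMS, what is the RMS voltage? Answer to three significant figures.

2.06 V

V = 0.775 V × 10^(+8.5/20).
= 0.775 × 2.661 = 2.06 V.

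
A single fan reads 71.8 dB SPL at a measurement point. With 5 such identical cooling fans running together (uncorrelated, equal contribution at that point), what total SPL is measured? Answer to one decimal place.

5 equal incoherent sources raise the level by 10·log₁₀(5) = 6.99 dB.
L_total = 71.8 + 6.99 = 78.8 dB SPL.

78.8 dB SPL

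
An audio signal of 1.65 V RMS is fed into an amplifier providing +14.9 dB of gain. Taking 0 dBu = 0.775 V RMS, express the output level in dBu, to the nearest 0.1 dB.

Input level: 20·log₁₀(1.65/0.775) = 6.56 dBu.
Output: 6.56 + 14.9 = +21.5 dBu.

+21.5 dBu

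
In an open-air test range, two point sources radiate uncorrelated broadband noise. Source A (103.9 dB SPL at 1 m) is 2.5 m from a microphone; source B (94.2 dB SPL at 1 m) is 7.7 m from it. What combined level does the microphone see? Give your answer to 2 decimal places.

At the listener: L_A = 103.9 − 20·log₁₀(2.5) = 95.941 dB; L_B = 94.2 − 20·log₁₀(7.7) = 76.470 dB.
Combined: 10·log₁₀(10^(95.941/10)+10^(76.470/10)) = 95.99 dB SPL.

95.99 dB SPL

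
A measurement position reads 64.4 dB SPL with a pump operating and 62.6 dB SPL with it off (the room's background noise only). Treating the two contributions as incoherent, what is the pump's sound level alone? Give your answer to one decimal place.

Subtract intensities: L_src = 10·log₁₀(10^(L_total/10) − 10^(L_bg/10)).
L_src = 10·log₁₀(10^(64.4/10) − 10^(62.6/10)) = 10·log₁₀(934500) = 59.7 dB SPL.

59.7 dB SPL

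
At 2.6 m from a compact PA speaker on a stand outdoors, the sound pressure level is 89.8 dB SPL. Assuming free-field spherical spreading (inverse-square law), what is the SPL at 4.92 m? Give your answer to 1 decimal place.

Inverse-square spreading gives ΔL = −20·log₁₀(d₂/d₁).
ΔL = −20·log₁₀(4.92/2.6) = -5.54 dB, so L₂ = 89.8 + (-5.54) = 84.3 dB SPL.

84.3 dB SPL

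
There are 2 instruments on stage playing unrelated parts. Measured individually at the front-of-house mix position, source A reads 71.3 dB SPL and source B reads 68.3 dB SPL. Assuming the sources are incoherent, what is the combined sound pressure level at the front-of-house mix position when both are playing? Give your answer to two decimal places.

73.06 dB SPL

Uncorrelated sources add in intensity (power), not in dB.
L_total = 10·log₁₀(10^(71.3/10) + 10^(68.3/10)) = 10·log₁₀(20250000) = 73.06 dB SPL.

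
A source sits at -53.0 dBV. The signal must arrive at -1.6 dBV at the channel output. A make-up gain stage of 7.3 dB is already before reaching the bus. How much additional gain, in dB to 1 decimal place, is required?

44.1 dB

The required make-up gain is the shortfall in the dB sum.
G = -1.6 − (-53.0) − 7.3 = 44.1 dB.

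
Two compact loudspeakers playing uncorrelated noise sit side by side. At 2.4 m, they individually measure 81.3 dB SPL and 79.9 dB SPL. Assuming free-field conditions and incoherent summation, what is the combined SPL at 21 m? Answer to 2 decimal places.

64.83 dB SPL

Combined at 2.4 m: 10·log₁₀(10^(81.3/10)+10^(79.9/10)) = 83.666 dB SPL.
Then apply −20·log₁₀(21/2.4) = -18.840 dB → 64.83 dB SPL.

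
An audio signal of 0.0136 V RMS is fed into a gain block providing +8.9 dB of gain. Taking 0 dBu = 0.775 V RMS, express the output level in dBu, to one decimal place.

Input level: 20·log₁₀(0.0136/0.775) = -35.12 dBu.
Output: -35.12 + 8.9 = -26.2 dBu.

-26.2 dBu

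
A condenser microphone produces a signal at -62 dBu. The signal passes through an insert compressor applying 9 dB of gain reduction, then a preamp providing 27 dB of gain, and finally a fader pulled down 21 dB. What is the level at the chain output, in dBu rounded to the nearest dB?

Cascaded gains and losses add directly in dB.
-62 − 9 + 27 − 21 = -65 dBu.

-65 dBu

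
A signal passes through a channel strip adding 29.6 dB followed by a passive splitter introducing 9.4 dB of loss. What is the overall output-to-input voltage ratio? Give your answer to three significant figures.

Net gain = 29.6 + (−9.4) = 20.2 dB.
Voltage ratio = 10^(20.2/20) = 10.2.

10.2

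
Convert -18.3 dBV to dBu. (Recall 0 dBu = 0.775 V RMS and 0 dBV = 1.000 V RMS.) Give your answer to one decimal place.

The offset between the scales is 20·log₁₀(0.775/1.000) = −2.214 dB.
So dBu = -18.3 + 2.214 = -16.1 dBu.

-16.1 dBu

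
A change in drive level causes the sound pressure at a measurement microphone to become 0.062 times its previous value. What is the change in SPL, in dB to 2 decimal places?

-24.15 dB

SPL change from a pressure ratio uses the 20·log₁₀ form:
20·log₁₀(0.062) = -24.15 dB.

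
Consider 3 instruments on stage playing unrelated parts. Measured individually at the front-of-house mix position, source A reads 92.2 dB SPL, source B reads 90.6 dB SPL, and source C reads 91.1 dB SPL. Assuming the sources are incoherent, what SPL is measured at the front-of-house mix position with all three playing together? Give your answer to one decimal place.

96.1 dB SPL

Incoherent sources sum as intensities:
L_total = 10·log₁₀(10^(92.2/10) + 10^(90.6/10) + 10^(91.1/10)) = 10·log₁₀(4096000000) = 96.1 dB SPL.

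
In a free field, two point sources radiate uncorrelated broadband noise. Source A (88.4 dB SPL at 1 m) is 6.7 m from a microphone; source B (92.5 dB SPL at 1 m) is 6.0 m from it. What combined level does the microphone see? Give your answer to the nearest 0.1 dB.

At the listener: L_A = 88.4 − 20·log₁₀(6.7) = 71.88 dB; L_B = 92.5 − 20·log₁₀(6.0) = 76.94 dB.
Combined: 10·log₁₀(10^(71.88/10)+10^(76.94/10)) = 78.1 dB SPL.

78.1 dB SPL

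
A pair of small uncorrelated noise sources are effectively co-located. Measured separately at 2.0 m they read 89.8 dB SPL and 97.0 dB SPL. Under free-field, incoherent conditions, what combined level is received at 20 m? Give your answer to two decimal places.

77.76 dB SPL

Combined at 2.0 m: 10·log₁₀(10^(89.8/10)+10^(97.0/10)) = 97.757 dB SPL.
Then apply −20·log₁₀(20/2.0) = -20.000 dB → 77.76 dB SPL.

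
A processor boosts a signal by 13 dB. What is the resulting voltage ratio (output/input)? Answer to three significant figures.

Voltage ratio = 10^(dB/20).
10^(13/20) = 10^(0.6500) = 4.47.

4.47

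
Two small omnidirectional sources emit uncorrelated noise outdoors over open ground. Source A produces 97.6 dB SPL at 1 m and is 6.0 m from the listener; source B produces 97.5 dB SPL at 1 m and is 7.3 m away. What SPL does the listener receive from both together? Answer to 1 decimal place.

At the listener: L_A = 97.6 − 20·log₁₀(6.0) = 82.04 dB; L_B = 97.5 − 20·log₁₀(7.3) = 80.23 dB.
Combined: 10·log₁₀(10^(82.04/10)+10^(80.23/10)) = 84.2 dB SPL.

84.2 dB SPL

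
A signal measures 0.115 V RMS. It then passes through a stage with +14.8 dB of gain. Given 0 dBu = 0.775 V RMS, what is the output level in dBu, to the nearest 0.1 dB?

-1.8 dBu

Input level: 20·log₁₀(0.115/0.775) = -16.57 dBu.
Output: -16.57 + 14.8 = -1.8 dBu.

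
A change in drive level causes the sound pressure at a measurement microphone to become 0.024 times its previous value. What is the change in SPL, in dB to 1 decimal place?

-32.4 dB

Sound pressure is an amplitude quantity: ΔL = 20·log₁₀(p₂/p₁).
20·log₁₀(0.024) = -32.4 dB.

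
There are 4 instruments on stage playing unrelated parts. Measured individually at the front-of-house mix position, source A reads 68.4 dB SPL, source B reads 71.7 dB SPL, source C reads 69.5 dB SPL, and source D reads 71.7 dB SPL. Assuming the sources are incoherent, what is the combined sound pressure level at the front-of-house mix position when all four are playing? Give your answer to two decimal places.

76.57 dB SPL

Incoherent sources sum as intensities:
L_total = 10·log₁₀(10^(68.4/10) + 10^(71.7/10) + 10^(69.5/10) + 10^(71.7/10)) = 10·log₁₀(45410000) = 76.57 dB SPL.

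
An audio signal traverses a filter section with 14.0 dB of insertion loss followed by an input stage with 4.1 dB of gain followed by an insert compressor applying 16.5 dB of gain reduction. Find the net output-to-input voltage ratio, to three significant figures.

Net gain = (−14.0) + 4.1 + (−16.5) = -26.4 dB.
Voltage ratio = 10^(-26.4/20) = 0.0479.

0.0479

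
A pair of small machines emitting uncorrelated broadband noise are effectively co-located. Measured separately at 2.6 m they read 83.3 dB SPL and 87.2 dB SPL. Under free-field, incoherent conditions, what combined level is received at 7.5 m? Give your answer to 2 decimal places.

Combined at 2.6 m: 10·log₁₀(10^(83.3/10)+10^(87.2/10)) = 88.684 dB SPL.
Then apply −20·log₁₀(7.5/2.6) = -9.202 dB → 79.48 dB SPL.

79.48 dB SPL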